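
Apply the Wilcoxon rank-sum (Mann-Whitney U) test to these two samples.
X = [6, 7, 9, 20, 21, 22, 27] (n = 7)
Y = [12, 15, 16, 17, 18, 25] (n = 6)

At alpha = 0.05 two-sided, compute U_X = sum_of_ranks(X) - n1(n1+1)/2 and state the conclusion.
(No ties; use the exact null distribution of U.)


Step 1: Combine and sort all 13 observations; assign midranks.
sorted (value, group): (6,X), (7,X), (9,X), (12,Y), (15,Y), (16,Y), (17,Y), (18,Y), (20,X), (21,X), (22,X), (25,Y), (27,X)
ranks: 6->1, 7->2, 9->3, 12->4, 15->5, 16->6, 17->7, 18->8, 20->9, 21->10, 22->11, 25->12, 27->13
Step 2: Rank sum for X: R1 = 1 + 2 + 3 + 9 + 10 + 11 + 13 = 49.
Step 3: U_X = R1 - n1(n1+1)/2 = 49 - 7*8/2 = 49 - 28 = 21.
       U_Y = n1*n2 - U_X = 42 - 21 = 21.
Step 4: No ties, so the exact null distribution of U (based on enumerating the C(13,7) = 1716 equally likely rank assignments) gives the two-sided p-value.
Step 5: p-value = 1.000000; compare to alpha = 0.05. fail to reject H0.

U_X = 21, p = 1.000000, fail to reject H0 at alpha = 0.05.


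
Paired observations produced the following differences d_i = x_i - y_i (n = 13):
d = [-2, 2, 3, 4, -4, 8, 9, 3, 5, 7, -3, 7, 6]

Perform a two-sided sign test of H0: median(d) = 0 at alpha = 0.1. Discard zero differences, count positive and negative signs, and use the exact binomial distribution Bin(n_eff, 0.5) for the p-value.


Step 1: Discard zero differences. Original n = 13; n_eff = number of nonzero differences = 13.
Nonzero differences (with sign): -2, +2, +3, +4, -4, +8, +9, +3, +5, +7, -3, +7, +6
Step 2: Count signs: positive = 10, negative = 3.
Step 3: Under H0: P(positive) = 0.5, so the number of positives S ~ Bin(13, 0.5).
Step 4: Two-sided exact p-value = sum of Bin(13,0.5) probabilities at or below the observed probability = 0.092285.
Step 5: alpha = 0.1. reject H0.

n_eff = 13, pos = 10, neg = 3, p = 0.092285, reject H0.


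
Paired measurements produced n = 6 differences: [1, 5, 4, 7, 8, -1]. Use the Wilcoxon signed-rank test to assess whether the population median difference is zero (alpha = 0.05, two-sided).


Step 1: Drop any zero differences (none here) and take |d_i|.
|d| = [1, 5, 4, 7, 8, 1]
Step 2: Midrank |d_i| (ties get averaged ranks).
ranks: |1|->1.5, |5|->4, |4|->3, |7|->5, |8|->6, |1|->1.5
Step 3: Attach original signs; sum ranks with positive sign and with negative sign.
W+ = 1.5 + 4 + 3 + 5 + 6 = 19.5
W- = 1.5 = 1.5
(Check: W+ + W- = 21 should equal n(n+1)/2 = 21.)
Step 4: Test statistic W = min(W+, W-) = 1.5.
Step 5: Ties in |d|, so use the tie-corrected normal approximation.
        E[W] = n(n+1)/4 = 6*7/4 = 10.5.
        Tie groups: |d|=1 (t=2); sum(t^3 - t) = 6.
        Var[W] = n(n+1)(2n+1)/24 - sum(t^3-t)/48 = 546/24 - 6/48 = 22.625.
        z = (W - E[W]) / sqrt(Var[W]) = (1.5 - 10.5) / 4.7566 = -1.8921.
        Two-sided p = 2*Phi(z) = 0.058475.
Step 6: alpha = 0.05. fail to reject H0.

W+ = 19.5, W- = 1.5, W = min = 1.5, p = 0.058475, fail to reject H0.


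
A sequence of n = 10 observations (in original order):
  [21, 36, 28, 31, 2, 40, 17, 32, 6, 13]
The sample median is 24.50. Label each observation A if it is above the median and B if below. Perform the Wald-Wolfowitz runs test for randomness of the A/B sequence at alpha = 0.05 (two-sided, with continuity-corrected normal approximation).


Step 1: Compute median = 24.50; label A = above, B = below.
Labels in order: BAAABABABB  (n_A = 5, n_B = 5)
Step 2: Count runs R = 7.
Step 3: Under H0 (random ordering), E[R] = 2*n_A*n_B/(n_A+n_B) + 1 = 2*5*5/10 + 1 = 6.0000.
        Var[R] = 2*n_A*n_B*(2*n_A*n_B - n_A - n_B) / ((n_A+n_B)^2 * (n_A+n_B-1)) = 2000/900 = 2.2222.
        SD[R] = 1.4907.
Step 4: Continuity-corrected z = (R - 0.5 - E[R]) / SD[R] = (7 - 0.5 - 6.0000) / 1.4907 = 0.3354.
Step 5: Two-sided p-value via normal approximation = 2*(1 - Phi(|z|)) = 0.737316.
Step 6: alpha = 0.05. fail to reject H0.

R = 7, z = 0.3354, p = 0.737316, fail to reject H0.


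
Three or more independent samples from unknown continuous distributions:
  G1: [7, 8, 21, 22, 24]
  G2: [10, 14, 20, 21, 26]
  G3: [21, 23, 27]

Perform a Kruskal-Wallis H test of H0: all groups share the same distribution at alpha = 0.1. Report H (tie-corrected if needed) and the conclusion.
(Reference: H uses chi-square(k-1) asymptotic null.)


Step 1: Combine all N = 13 observations and assign midranks.
sorted (value, group, rank): (7,G1,1), (8,G1,2), (10,G2,3), (14,G2,4), (20,G2,5), (21,G1,7), (21,G2,7), (21,G3,7), (22,G1,9), (23,G3,10), (24,G1,11), (26,G2,12), (27,G3,13)
Step 2: Sum ranks within each group.
R_1 = 30 (n_1 = 5)
R_2 = 31 (n_2 = 5)
R_3 = 30 (n_3 = 3)
Step 3: H = 12/(N(N+1)) * sum(R_i^2/n_i) - 3(N+1)
     = 12/(13*14) * (30^2/5 + 31^2/5 + 30^2/3) - 3*14
     = 0.065934 * 672.2 - 42
     = 2.320879.
Step 4: Ties present; correction factor C = 1 - 24/(13^3 - 13) = 0.989011. Corrected H = 2.320879 / 0.989011 = 2.346667.
Step 5: Under H0, H ~ chi^2(2); p-value = 0.309334.
Step 6: alpha = 0.1. fail to reject H0.

H = 2.3467, df = 2, p = 0.309334, fail to reject H0.


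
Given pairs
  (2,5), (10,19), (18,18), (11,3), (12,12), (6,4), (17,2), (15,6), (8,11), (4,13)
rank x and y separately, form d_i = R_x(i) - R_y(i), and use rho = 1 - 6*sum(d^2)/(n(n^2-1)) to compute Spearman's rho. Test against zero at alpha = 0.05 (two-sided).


Step 1: Rank x and y separately (midranks; no ties here).
rank(x): 2->1, 10->5, 18->10, 11->6, 12->7, 6->3, 17->9, 15->8, 8->4, 4->2
rank(y): 5->4, 19->10, 18->9, 3->2, 12->7, 4->3, 2->1, 6->5, 11->6, 13->8
Step 2: d_i = R_x(i) - R_y(i); compute d_i^2.
  (1-4)^2=9, (5-10)^2=25, (10-9)^2=1, (6-2)^2=16, (7-7)^2=0, (3-3)^2=0, (9-1)^2=64, (8-5)^2=9, (4-6)^2=4, (2-8)^2=36
sum(d^2) = 164.
Step 3: rho = 1 - 6*164 / (10*(10^2 - 1)) = 1 - 984/990 = 0.006061.
Step 4: Under H0, t = rho * sqrt((n-2)/(1-rho^2)) = 0.0171 ~ t(8).
Step 5: Two-sided p-value from the t-distribution with 8 df = 0.986743.
Step 6: alpha = 0.05. fail to reject H0.

rho = 0.0061, p = 0.986743, fail to reject H0 at alpha = 0.05.


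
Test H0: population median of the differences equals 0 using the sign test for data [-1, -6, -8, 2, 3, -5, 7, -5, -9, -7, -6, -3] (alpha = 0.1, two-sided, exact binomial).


Step 1: Discard zero differences. Original n = 12; n_eff = number of nonzero differences = 12.
Nonzero differences (with sign): -1, -6, -8, +2, +3, -5, +7, -5, -9, -7, -6, -3
Step 2: Count signs: positive = 3, negative = 9.
Step 3: Under H0: P(positive) = 0.5, so the number of positives S ~ Bin(12, 0.5).
Step 4: Two-sided exact p-value = sum of Bin(12,0.5) probabilities at or below the observed probability = 0.145996.
Step 5: alpha = 0.1. fail to reject H0.

n_eff = 12, pos = 3, neg = 9, p = 0.145996, fail to reject H0.


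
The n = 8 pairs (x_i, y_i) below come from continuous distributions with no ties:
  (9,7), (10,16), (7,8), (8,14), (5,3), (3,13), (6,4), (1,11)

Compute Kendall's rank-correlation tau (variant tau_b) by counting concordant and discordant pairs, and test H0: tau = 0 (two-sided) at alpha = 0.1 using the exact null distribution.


Step 1: Enumerate the 28 unordered pairs (i,j) with i<j and classify each by sign(x_j-x_i) * sign(y_j-y_i).
  (1,2):dx=+1,dy=+9->C; (1,3):dx=-2,dy=+1->D; (1,4):dx=-1,dy=+7->D; (1,5):dx=-4,dy=-4->C
  (1,6):dx=-6,dy=+6->D; (1,7):dx=-3,dy=-3->C; (1,8):dx=-8,dy=+4->D; (2,3):dx=-3,dy=-8->C
  (2,4):dx=-2,dy=-2->C; (2,5):dx=-5,dy=-13->C; (2,6):dx=-7,dy=-3->C; (2,7):dx=-4,dy=-12->C
  (2,8):dx=-9,dy=-5->C; (3,4):dx=+1,dy=+6->C; (3,5):dx=-2,dy=-5->C; (3,6):dx=-4,dy=+5->D
  (3,7):dx=-1,dy=-4->C; (3,8):dx=-6,dy=+3->D; (4,5):dx=-3,dy=-11->C; (4,6):dx=-5,dy=-1->C
  (4,7):dx=-2,dy=-10->C; (4,8):dx=-7,dy=-3->C; (5,6):dx=-2,dy=+10->D; (5,7):dx=+1,dy=+1->C
  (5,8):dx=-4,dy=+8->D; (6,7):dx=+3,dy=-9->D; (6,8):dx=-2,dy=-2->C; (7,8):dx=-5,dy=+7->D
Step 2: C = 18, D = 10, total pairs = 28.
Step 3: tau = (C - D)/(n(n-1)/2) = (18 - 10)/28 = 0.285714.
Step 4: Exact two-sided p-value (enumerate n! = 40320 permutations of y under H0): p = 0.398760.
Step 5: alpha = 0.1. fail to reject H0.

tau_b = 0.2857 (C=18, D=10), p = 0.398760, fail to reject H0.


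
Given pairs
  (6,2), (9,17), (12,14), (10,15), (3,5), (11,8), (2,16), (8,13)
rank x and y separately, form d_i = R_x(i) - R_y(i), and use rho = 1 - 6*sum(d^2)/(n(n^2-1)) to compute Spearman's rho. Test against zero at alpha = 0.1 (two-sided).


Step 1: Rank x and y separately (midranks; no ties here).
rank(x): 6->3, 9->5, 12->8, 10->6, 3->2, 11->7, 2->1, 8->4
rank(y): 2->1, 17->8, 14->5, 15->6, 5->2, 8->3, 16->7, 13->4
Step 2: d_i = R_x(i) - R_y(i); compute d_i^2.
  (3-1)^2=4, (5-8)^2=9, (8-5)^2=9, (6-6)^2=0, (2-2)^2=0, (7-3)^2=16, (1-7)^2=36, (4-4)^2=0
sum(d^2) = 74.
Step 3: rho = 1 - 6*74 / (8*(8^2 - 1)) = 1 - 444/504 = 0.119048.
Step 4: Under H0, t = rho * sqrt((n-2)/(1-rho^2)) = 0.2937 ~ t(6).
Step 5: Two-sided p-value from the t-distribution with 6 df = 0.778886.
Step 6: alpha = 0.1. fail to reject H0.

rho = 0.1190, p = 0.778886, fail to reject H0 at alpha = 0.1.


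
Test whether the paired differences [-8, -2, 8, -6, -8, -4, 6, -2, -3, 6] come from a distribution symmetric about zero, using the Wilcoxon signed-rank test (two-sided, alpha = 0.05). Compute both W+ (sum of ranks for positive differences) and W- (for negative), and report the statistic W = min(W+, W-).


Step 1: Drop any zero differences (none here) and take |d_i|.
|d| = [8, 2, 8, 6, 8, 4, 6, 2, 3, 6]
Step 2: Midrank |d_i| (ties get averaged ranks).
ranks: |8|->9, |2|->1.5, |8|->9, |6|->6, |8|->9, |4|->4, |6|->6, |2|->1.5, |3|->3, |6|->6
Step 3: Attach original signs; sum ranks with positive sign and with negative sign.
W+ = 9 + 6 + 6 = 21
W- = 9 + 1.5 + 6 + 9 + 4 + 1.5 + 3 = 34
(Check: W+ + W- = 55 should equal n(n+1)/2 = 55.)
Step 4: Test statistic W = min(W+, W-) = 21.
Step 5: Ties in |d|, so use the tie-corrected normal approximation.
        E[W] = n(n+1)/4 = 10*11/4 = 27.5.
        Tie groups: |d|=2 (t=2), |d|=6 (t=3), |d|=8 (t=3); sum(t^3 - t) = 54.
        Var[W] = n(n+1)(2n+1)/24 - sum(t^3-t)/48 = 2310/24 - 54/48 = 95.125.
        z = (W - E[W]) / sqrt(Var[W]) = (21 - 27.5) / 9.7532 = -0.6664.
        Two-sided p = 2*Phi(z) = 0.505125.
Step 6: alpha = 0.05. fail to reject H0.

W+ = 21, W- = 34, W = min = 21, p = 0.505125, fail to reject H0.


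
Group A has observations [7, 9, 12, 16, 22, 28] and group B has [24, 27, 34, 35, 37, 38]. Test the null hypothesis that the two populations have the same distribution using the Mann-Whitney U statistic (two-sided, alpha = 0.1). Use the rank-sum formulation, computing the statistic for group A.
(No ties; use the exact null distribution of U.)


Step 1: Combine and sort all 12 observations; assign midranks.
sorted (value, group): (7,X), (9,X), (12,X), (16,X), (22,X), (24,Y), (27,Y), (28,X), (34,Y), (35,Y), (37,Y), (38,Y)
ranks: 7->1, 9->2, 12->3, 16->4, 22->5, 24->6, 27->7, 28->8, 34->9, 35->10, 37->11, 38->12
Step 2: Rank sum for X: R1 = 1 + 2 + 3 + 4 + 5 + 8 = 23.
Step 3: U_X = R1 - n1(n1+1)/2 = 23 - 6*7/2 = 23 - 21 = 2.
       U_Y = n1*n2 - U_X = 36 - 2 = 34.
Step 4: No ties, so the exact null distribution of U (based on enumerating the C(12,6) = 924 equally likely rank assignments) gives the two-sided p-value.
Step 5: p-value = 0.008658; compare to alpha = 0.1. reject H0.

U_X = 2, p = 0.008658, reject H0 at alpha = 0.1.


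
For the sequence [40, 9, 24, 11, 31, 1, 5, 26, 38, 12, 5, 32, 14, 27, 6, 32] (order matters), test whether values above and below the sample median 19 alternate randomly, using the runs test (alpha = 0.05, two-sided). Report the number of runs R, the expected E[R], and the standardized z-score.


Step 1: Compute median = 19; label A = above, B = below.
Labels in order: ABABABBAABBABABA  (n_A = 8, n_B = 8)
Step 2: Count runs R = 13.
Step 3: Under H0 (random ordering), E[R] = 2*n_A*n_B/(n_A+n_B) + 1 = 2*8*8/16 + 1 = 9.0000.
        Var[R] = 2*n_A*n_B*(2*n_A*n_B - n_A - n_B) / ((n_A+n_B)^2 * (n_A+n_B-1)) = 14336/3840 = 3.7333.
        SD[R] = 1.9322.
Step 4: Continuity-corrected z = (R - 0.5 - E[R]) / SD[R] = (13 - 0.5 - 9.0000) / 1.9322 = 1.8114.
Step 5: Two-sided p-value via normal approximation = 2*(1 - Phi(|z|)) = 0.070076.
Step 6: alpha = 0.05. fail to reject H0.

R = 13, z = 1.8114, p = 0.070076, fail to reject H0.


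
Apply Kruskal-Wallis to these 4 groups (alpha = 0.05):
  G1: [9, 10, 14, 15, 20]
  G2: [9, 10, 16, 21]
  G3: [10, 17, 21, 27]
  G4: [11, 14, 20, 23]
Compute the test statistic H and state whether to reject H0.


Step 1: Combine all N = 17 observations and assign midranks.
sorted (value, group, rank): (9,G1,1.5), (9,G2,1.5), (10,G1,4), (10,G2,4), (10,G3,4), (11,G4,6), (14,G1,7.5), (14,G4,7.5), (15,G1,9), (16,G2,10), (17,G3,11), (20,G1,12.5), (20,G4,12.5), (21,G2,14.5), (21,G3,14.5), (23,G4,16), (27,G3,17)
Step 2: Sum ranks within each group.
R_1 = 34.5 (n_1 = 5)
R_2 = 30 (n_2 = 4)
R_3 = 46.5 (n_3 = 4)
R_4 = 42 (n_4 = 4)
Step 3: H = 12/(N(N+1)) * sum(R_i^2/n_i) - 3(N+1)
     = 12/(17*18) * (34.5^2/5 + 30^2/4 + 46.5^2/4 + 42^2/4) - 3*18
     = 0.039216 * 1444.61 - 54
     = 2.651471.
Step 4: Ties present; correction factor C = 1 - 48/(17^3 - 17) = 0.990196. Corrected H = 2.651471 / 0.990196 = 2.677723.
Step 5: Under H0, H ~ chi^2(3); p-value = 0.444026.
Step 6: alpha = 0.05. fail to reject H0.

H = 2.6777, df = 3, p = 0.444026, fail to reject H0.


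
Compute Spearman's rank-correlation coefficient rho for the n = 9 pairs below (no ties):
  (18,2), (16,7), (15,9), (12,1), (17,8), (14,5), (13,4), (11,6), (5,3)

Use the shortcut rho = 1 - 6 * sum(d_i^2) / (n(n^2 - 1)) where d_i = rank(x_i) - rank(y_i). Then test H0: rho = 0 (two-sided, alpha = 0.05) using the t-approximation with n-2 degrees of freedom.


Step 1: Rank x and y separately (midranks; no ties here).
rank(x): 18->9, 16->7, 15->6, 12->3, 17->8, 14->5, 13->4, 11->2, 5->1
rank(y): 2->2, 7->7, 9->9, 1->1, 8->8, 5->5, 4->4, 6->6, 3->3
Step 2: d_i = R_x(i) - R_y(i); compute d_i^2.
  (9-2)^2=49, (7-7)^2=0, (6-9)^2=9, (3-1)^2=4, (8-8)^2=0, (5-5)^2=0, (4-4)^2=0, (2-6)^2=16, (1-3)^2=4
sum(d^2) = 82.
Step 3: rho = 1 - 6*82 / (9*(9^2 - 1)) = 1 - 492/720 = 0.316667.
Step 4: Under H0, t = rho * sqrt((n-2)/(1-rho^2)) = 0.8833 ~ t(7).
Step 5: Two-sided p-value from the t-distribution with 7 df = 0.406397.
Step 6: alpha = 0.05. fail to reject H0.

rho = 0.3167, p = 0.406397, fail to reject H0 at alpha = 0.05.


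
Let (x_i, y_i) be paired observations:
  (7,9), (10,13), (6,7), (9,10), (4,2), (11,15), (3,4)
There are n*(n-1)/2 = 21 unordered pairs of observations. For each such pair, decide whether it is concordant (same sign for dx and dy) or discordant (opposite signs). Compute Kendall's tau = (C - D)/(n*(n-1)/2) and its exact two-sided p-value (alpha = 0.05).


Step 1: Enumerate the 21 unordered pairs (i,j) with i<j and classify each by sign(x_j-x_i) * sign(y_j-y_i).
  (1,2):dx=+3,dy=+4->C; (1,3):dx=-1,dy=-2->C; (1,4):dx=+2,dy=+1->C; (1,5):dx=-3,dy=-7->C
  (1,6):dx=+4,dy=+6->C; (1,7):dx=-4,dy=-5->C; (2,3):dx=-4,dy=-6->C; (2,4):dx=-1,dy=-3->C
  (2,5):dx=-6,dy=-11->C; (2,6):dx=+1,dy=+2->C; (2,7):dx=-7,dy=-9->C; (3,4):dx=+3,dy=+3->C
  (3,5):dx=-2,dy=-5->C; (3,6):dx=+5,dy=+8->C; (3,7):dx=-3,dy=-3->C; (4,5):dx=-5,dy=-8->C
  (4,6):dx=+2,dy=+5->C; (4,7):dx=-6,dy=-6->C; (5,6):dx=+7,dy=+13->C; (5,7):dx=-1,dy=+2->D
  (6,7):dx=-8,dy=-11->C
Step 2: C = 20, D = 1, total pairs = 21.
Step 3: tau = (C - D)/(n(n-1)/2) = (20 - 1)/21 = 0.904762.
Step 4: Exact two-sided p-value (enumerate n! = 5040 permutations of y under H0): p = 0.002778.
Step 5: alpha = 0.05. reject H0.

tau_b = 0.9048 (C=20, D=1), p = 0.002778, reject H0.


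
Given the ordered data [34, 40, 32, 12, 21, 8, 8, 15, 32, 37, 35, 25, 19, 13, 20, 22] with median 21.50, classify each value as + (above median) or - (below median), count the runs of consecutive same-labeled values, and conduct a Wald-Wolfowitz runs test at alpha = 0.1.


Step 1: Compute median = 21.50; label A = above, B = below.
Labels in order: AAABBBBBAAAABBBA  (n_A = 8, n_B = 8)
Step 2: Count runs R = 5.
Step 3: Under H0 (random ordering), E[R] = 2*n_A*n_B/(n_A+n_B) + 1 = 2*8*8/16 + 1 = 9.0000.
        Var[R] = 2*n_A*n_B*(2*n_A*n_B - n_A - n_B) / ((n_A+n_B)^2 * (n_A+n_B-1)) = 14336/3840 = 3.7333.
        SD[R] = 1.9322.
Step 4: Continuity-corrected z = (R + 0.5 - E[R]) / SD[R] = (5 + 0.5 - 9.0000) / 1.9322 = -1.8114.
Step 5: Two-sided p-value via normal approximation = 2*(1 - Phi(|z|)) = 0.070076.
Step 6: alpha = 0.1. reject H0.

R = 5, z = -1.8114, p = 0.070076, reject H0.


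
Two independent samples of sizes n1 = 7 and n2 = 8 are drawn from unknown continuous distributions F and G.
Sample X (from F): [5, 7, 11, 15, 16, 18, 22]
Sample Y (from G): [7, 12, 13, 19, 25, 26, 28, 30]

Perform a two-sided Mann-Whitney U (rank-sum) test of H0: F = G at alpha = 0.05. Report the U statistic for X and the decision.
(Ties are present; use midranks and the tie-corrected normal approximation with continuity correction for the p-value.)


Step 1: Combine and sort all 15 observations; assign midranks.
sorted (value, group): (5,X), (7,X), (7,Y), (11,X), (12,Y), (13,Y), (15,X), (16,X), (18,X), (19,Y), (22,X), (25,Y), (26,Y), (28,Y), (30,Y)
ranks: 5->1, 7->2.5, 7->2.5, 11->4, 12->5, 13->6, 15->7, 16->8, 18->9, 19->10, 22->11, 25->12, 26->13, 28->14, 30->15
Step 2: Rank sum for X: R1 = 1 + 2.5 + 4 + 7 + 8 + 9 + 11 = 42.5.
Step 3: U_X = R1 - n1(n1+1)/2 = 42.5 - 7*8/2 = 42.5 - 28 = 14.5.
       U_Y = n1*n2 - U_X = 56 - 14.5 = 41.5.
Step 4: Ties are present, so use the tie-corrected normal approximation (with continuity correction) for the p-value.
Step 5: p-value = 0.132118; compare to alpha = 0.05. fail to reject H0.

U_X = 14.5, p = 0.132118, fail to reject H0 at alpha = 0.05.


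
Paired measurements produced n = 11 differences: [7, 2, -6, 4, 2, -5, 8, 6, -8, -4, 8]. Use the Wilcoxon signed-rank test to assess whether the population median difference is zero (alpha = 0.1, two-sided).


Step 1: Drop any zero differences (none here) and take |d_i|.
|d| = [7, 2, 6, 4, 2, 5, 8, 6, 8, 4, 8]
Step 2: Midrank |d_i| (ties get averaged ranks).
ranks: |7|->8, |2|->1.5, |6|->6.5, |4|->3.5, |2|->1.5, |5|->5, |8|->10, |6|->6.5, |8|->10, |4|->3.5, |8|->10
Step 3: Attach original signs; sum ranks with positive sign and with negative sign.
W+ = 8 + 1.5 + 3.5 + 1.5 + 10 + 6.5 + 10 = 41
W- = 6.5 + 5 + 10 + 3.5 = 25
(Check: W+ + W- = 66 should equal n(n+1)/2 = 66.)
Step 4: Test statistic W = min(W+, W-) = 25.
Step 5: Ties in |d|, so use the tie-corrected normal approximation.
        E[W] = n(n+1)/4 = 11*12/4 = 33.
        Tie groups: |d|=2 (t=2), |d|=4 (t=2), |d|=6 (t=2), |d|=8 (t=3); sum(t^3 - t) = 42.
        Var[W] = n(n+1)(2n+1)/24 - sum(t^3-t)/48 = 3036/24 - 42/48 = 125.625.
        z = (W - E[W]) / sqrt(Var[W]) = (25 - 33) / 11.2083 = -0.7138.
        Two-sided p = 2*Phi(z) = 0.475376.
Step 6: alpha = 0.1. fail to reject H0.

W+ = 41, W- = 25, W = min = 25, p = 0.475376, fail to reject H0.


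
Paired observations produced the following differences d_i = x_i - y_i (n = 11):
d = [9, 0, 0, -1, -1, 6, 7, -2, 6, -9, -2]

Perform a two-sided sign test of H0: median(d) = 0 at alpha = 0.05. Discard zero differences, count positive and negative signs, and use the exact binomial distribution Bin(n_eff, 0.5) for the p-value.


Step 1: Discard zero differences. Original n = 11; n_eff = number of nonzero differences = 9.
Nonzero differences (with sign): +9, -1, -1, +6, +7, -2, +6, -9, -2
Step 2: Count signs: positive = 4, negative = 5.
Step 3: Under H0: P(positive) = 0.5, so the number of positives S ~ Bin(9, 0.5).
Step 4: Two-sided exact p-value = sum of Bin(9,0.5) probabilities at or below the observed probability = 1.000000.
Step 5: alpha = 0.05. fail to reject H0.

n_eff = 9, pos = 4, neg = 5, p = 1.000000, fail to reject H0.


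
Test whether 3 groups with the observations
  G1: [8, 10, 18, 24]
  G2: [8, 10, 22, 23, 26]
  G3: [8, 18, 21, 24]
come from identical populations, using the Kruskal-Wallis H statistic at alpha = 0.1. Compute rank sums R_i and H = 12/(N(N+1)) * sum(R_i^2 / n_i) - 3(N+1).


Step 1: Combine all N = 13 observations and assign midranks.
sorted (value, group, rank): (8,G1,2), (8,G2,2), (8,G3,2), (10,G1,4.5), (10,G2,4.5), (18,G1,6.5), (18,G3,6.5), (21,G3,8), (22,G2,9), (23,G2,10), (24,G1,11.5), (24,G3,11.5), (26,G2,13)
Step 2: Sum ranks within each group.
R_1 = 24.5 (n_1 = 4)
R_2 = 38.5 (n_2 = 5)
R_3 = 28 (n_3 = 4)
Step 3: H = 12/(N(N+1)) * sum(R_i^2/n_i) - 3(N+1)
     = 12/(13*14) * (24.5^2/4 + 38.5^2/5 + 28^2/4) - 3*14
     = 0.065934 * 642.513 - 42
     = 0.363462.
Step 4: Ties present; correction factor C = 1 - 42/(13^3 - 13) = 0.980769. Corrected H = 0.363462 / 0.980769 = 0.370588.
Step 5: Under H0, H ~ chi^2(2); p-value = 0.830860.
Step 6: alpha = 0.1. fail to reject H0.

H = 0.3706, df = 2, p = 0.830860, fail to reject H0.


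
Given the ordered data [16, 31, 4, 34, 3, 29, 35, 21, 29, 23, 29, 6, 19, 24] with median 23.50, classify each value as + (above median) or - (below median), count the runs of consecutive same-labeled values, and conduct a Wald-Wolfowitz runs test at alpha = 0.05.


Step 1: Compute median = 23.50; label A = above, B = below.
Labels in order: BABABAABABABBA  (n_A = 7, n_B = 7)
Step 2: Count runs R = 12.
Step 3: Under H0 (random ordering), E[R] = 2*n_A*n_B/(n_A+n_B) + 1 = 2*7*7/14 + 1 = 8.0000.
        Var[R] = 2*n_A*n_B*(2*n_A*n_B - n_A - n_B) / ((n_A+n_B)^2 * (n_A+n_B-1)) = 8232/2548 = 3.2308.
        SD[R] = 1.7974.
Step 4: Continuity-corrected z = (R - 0.5 - E[R]) / SD[R] = (12 - 0.5 - 8.0000) / 1.7974 = 1.9472.
Step 5: Two-sided p-value via normal approximation = 2*(1 - Phi(|z|)) = 0.051508.
Step 6: alpha = 0.05. fail to reject H0.

R = 12, z = 1.9472, p = 0.051508, fail to reject H0.


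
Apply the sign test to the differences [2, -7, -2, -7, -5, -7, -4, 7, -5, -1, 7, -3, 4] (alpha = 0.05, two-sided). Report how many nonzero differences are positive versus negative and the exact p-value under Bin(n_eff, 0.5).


Step 1: Discard zero differences. Original n = 13; n_eff = number of nonzero differences = 13.
Nonzero differences (with sign): +2, -7, -2, -7, -5, -7, -4, +7, -5, -1, +7, -3, +4
Step 2: Count signs: positive = 4, negative = 9.
Step 3: Under H0: P(positive) = 0.5, so the number of positives S ~ Bin(13, 0.5).
Step 4: Two-sided exact p-value = sum of Bin(13,0.5) probabilities at or below the observed probability = 0.266846.
Step 5: alpha = 0.05. fail to reject H0.

n_eff = 13, pos = 4, neg = 9, p = 0.266846, fail to reject H0.


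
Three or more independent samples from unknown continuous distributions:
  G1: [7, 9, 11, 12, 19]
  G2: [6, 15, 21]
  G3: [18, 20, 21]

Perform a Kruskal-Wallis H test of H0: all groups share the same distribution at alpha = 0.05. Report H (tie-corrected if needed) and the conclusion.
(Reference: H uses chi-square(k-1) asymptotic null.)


Step 1: Combine all N = 11 observations and assign midranks.
sorted (value, group, rank): (6,G2,1), (7,G1,2), (9,G1,3), (11,G1,4), (12,G1,5), (15,G2,6), (18,G3,7), (19,G1,8), (20,G3,9), (21,G2,10.5), (21,G3,10.5)
Step 2: Sum ranks within each group.
R_1 = 22 (n_1 = 5)
R_2 = 17.5 (n_2 = 3)
R_3 = 26.5 (n_3 = 3)
Step 3: H = 12/(N(N+1)) * sum(R_i^2/n_i) - 3(N+1)
     = 12/(11*12) * (22^2/5 + 17.5^2/3 + 26.5^2/3) - 3*12
     = 0.090909 * 432.967 - 36
     = 3.360606.
Step 4: Ties present; correction factor C = 1 - 6/(11^3 - 11) = 0.995455. Corrected H = 3.360606 / 0.995455 = 3.375951.
Step 5: Under H0, H ~ chi^2(2); p-value = 0.184893.
Step 6: alpha = 0.05. fail to reject H0.

H = 3.3760, df = 2, p = 0.184893, fail to reject H0.


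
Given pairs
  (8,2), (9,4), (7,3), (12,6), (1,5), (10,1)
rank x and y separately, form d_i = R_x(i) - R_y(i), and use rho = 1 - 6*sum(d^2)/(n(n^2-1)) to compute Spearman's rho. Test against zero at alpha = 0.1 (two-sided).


Step 1: Rank x and y separately (midranks; no ties here).
rank(x): 8->3, 9->4, 7->2, 12->6, 1->1, 10->5
rank(y): 2->2, 4->4, 3->3, 6->6, 5->5, 1->1
Step 2: d_i = R_x(i) - R_y(i); compute d_i^2.
  (3-2)^2=1, (4-4)^2=0, (2-3)^2=1, (6-6)^2=0, (1-5)^2=16, (5-1)^2=16
sum(d^2) = 34.
Step 3: rho = 1 - 6*34 / (6*(6^2 - 1)) = 1 - 204/210 = 0.028571.
Step 4: Under H0, t = rho * sqrt((n-2)/(1-rho^2)) = 0.0572 ~ t(4).
Step 5: Two-sided p-value from the t-distribution with 4 df = 0.957155.
Step 6: alpha = 0.1. fail to reject H0.

rho = 0.0286, p = 0.957155, fail to reject H0 at alpha = 0.1.


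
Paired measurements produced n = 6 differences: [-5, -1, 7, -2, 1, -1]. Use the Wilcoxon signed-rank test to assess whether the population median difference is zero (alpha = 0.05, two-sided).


Step 1: Drop any zero differences (none here) and take |d_i|.
|d| = [5, 1, 7, 2, 1, 1]
Step 2: Midrank |d_i| (ties get averaged ranks).
ranks: |5|->5, |1|->2, |7|->6, |2|->4, |1|->2, |1|->2
Step 3: Attach original signs; sum ranks with positive sign and with negative sign.
W+ = 6 + 2 = 8
W- = 5 + 2 + 4 + 2 = 13
(Check: W+ + W- = 21 should equal n(n+1)/2 = 21.)
Step 4: Test statistic W = min(W+, W-) = 8.
Step 5: Ties in |d|, so use the tie-corrected normal approximation.
        E[W] = n(n+1)/4 = 6*7/4 = 10.5.
        Tie groups: |d|=1 (t=3); sum(t^3 - t) = 24.
        Var[W] = n(n+1)(2n+1)/24 - sum(t^3-t)/48 = 546/24 - 24/48 = 22.25.
        z = (W - E[W]) / sqrt(Var[W]) = (8 - 10.5) / 4.7170 = -0.5300.
        Two-sided p = 2*Phi(z) = 0.596113.
Step 6: alpha = 0.05. fail to reject H0.

W+ = 8, W- = 13, W = min = 8, p = 0.596113, fail to reject H0.


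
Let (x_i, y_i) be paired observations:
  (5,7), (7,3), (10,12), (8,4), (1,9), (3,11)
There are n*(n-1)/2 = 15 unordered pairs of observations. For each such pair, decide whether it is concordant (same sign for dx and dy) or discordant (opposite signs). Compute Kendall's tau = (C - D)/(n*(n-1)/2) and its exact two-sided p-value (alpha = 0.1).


Step 1: Enumerate the 15 unordered pairs (i,j) with i<j and classify each by sign(x_j-x_i) * sign(y_j-y_i).
  (1,2):dx=+2,dy=-4->D; (1,3):dx=+5,dy=+5->C; (1,4):dx=+3,dy=-3->D; (1,5):dx=-4,dy=+2->D
  (1,6):dx=-2,dy=+4->D; (2,3):dx=+3,dy=+9->C; (2,4):dx=+1,dy=+1->C; (2,5):dx=-6,dy=+6->D
  (2,6):dx=-4,dy=+8->D; (3,4):dx=-2,dy=-8->C; (3,5):dx=-9,dy=-3->C; (3,6):dx=-7,dy=-1->C
  (4,5):dx=-7,dy=+5->D; (4,6):dx=-5,dy=+7->D; (5,6):dx=+2,dy=+2->C
Step 2: C = 7, D = 8, total pairs = 15.
Step 3: tau = (C - D)/(n(n-1)/2) = (7 - 8)/15 = -0.066667.
Step 4: Exact two-sided p-value (enumerate n! = 720 permutations of y under H0): p = 1.000000.
Step 5: alpha = 0.1. fail to reject H0.

tau_b = -0.0667 (C=7, D=8), p = 1.000000, fail to reject H0.


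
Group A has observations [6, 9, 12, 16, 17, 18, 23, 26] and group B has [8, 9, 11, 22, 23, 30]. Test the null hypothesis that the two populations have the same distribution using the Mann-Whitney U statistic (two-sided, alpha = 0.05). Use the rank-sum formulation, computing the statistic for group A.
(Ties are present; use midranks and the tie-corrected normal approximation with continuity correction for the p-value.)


Step 1: Combine and sort all 14 observations; assign midranks.
sorted (value, group): (6,X), (8,Y), (9,X), (9,Y), (11,Y), (12,X), (16,X), (17,X), (18,X), (22,Y), (23,X), (23,Y), (26,X), (30,Y)
ranks: 6->1, 8->2, 9->3.5, 9->3.5, 11->5, 12->6, 16->7, 17->8, 18->9, 22->10, 23->11.5, 23->11.5, 26->13, 30->14
Step 2: Rank sum for X: R1 = 1 + 3.5 + 6 + 7 + 8 + 9 + 11.5 + 13 = 59.
Step 3: U_X = R1 - n1(n1+1)/2 = 59 - 8*9/2 = 59 - 36 = 23.
       U_Y = n1*n2 - U_X = 48 - 23 = 25.
Step 4: Ties are present, so use the tie-corrected normal approximation (with continuity correction) for the p-value.
Step 5: p-value = 0.948419; compare to alpha = 0.05. fail to reject H0.

U_X = 23, p = 0.948419, fail to reject H0 at alpha = 0.05.


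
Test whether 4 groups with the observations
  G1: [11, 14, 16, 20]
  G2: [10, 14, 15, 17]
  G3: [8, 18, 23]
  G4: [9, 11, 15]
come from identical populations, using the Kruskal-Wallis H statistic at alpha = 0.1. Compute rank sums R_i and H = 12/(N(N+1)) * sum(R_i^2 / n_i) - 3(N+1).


Step 1: Combine all N = 14 observations and assign midranks.
sorted (value, group, rank): (8,G3,1), (9,G4,2), (10,G2,3), (11,G1,4.5), (11,G4,4.5), (14,G1,6.5), (14,G2,6.5), (15,G2,8.5), (15,G4,8.5), (16,G1,10), (17,G2,11), (18,G3,12), (20,G1,13), (23,G3,14)
Step 2: Sum ranks within each group.
R_1 = 34 (n_1 = 4)
R_2 = 29 (n_2 = 4)
R_3 = 27 (n_3 = 3)
R_4 = 15 (n_4 = 3)
Step 3: H = 12/(N(N+1)) * sum(R_i^2/n_i) - 3(N+1)
     = 12/(14*15) * (34^2/4 + 29^2/4 + 27^2/3 + 15^2/3) - 3*15
     = 0.057143 * 817.25 - 45
     = 1.700000.
Step 4: Ties present; correction factor C = 1 - 18/(14^3 - 14) = 0.993407. Corrected H = 1.700000 / 0.993407 = 1.711283.
Step 5: Under H0, H ~ chi^2(3); p-value = 0.634428.
Step 6: alpha = 0.1. fail to reject H0.

H = 1.7113, df = 3, p = 0.634428, fail to reject H0.


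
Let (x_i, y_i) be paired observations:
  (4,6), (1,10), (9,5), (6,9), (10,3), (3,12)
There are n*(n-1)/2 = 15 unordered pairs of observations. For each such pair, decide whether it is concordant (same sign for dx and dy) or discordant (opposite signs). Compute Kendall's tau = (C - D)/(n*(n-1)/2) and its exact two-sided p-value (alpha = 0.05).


Step 1: Enumerate the 15 unordered pairs (i,j) with i<j and classify each by sign(x_j-x_i) * sign(y_j-y_i).
  (1,2):dx=-3,dy=+4->D; (1,3):dx=+5,dy=-1->D; (1,4):dx=+2,dy=+3->C; (1,5):dx=+6,dy=-3->D
  (1,6):dx=-1,dy=+6->D; (2,3):dx=+8,dy=-5->D; (2,4):dx=+5,dy=-1->D; (2,5):dx=+9,dy=-7->D
  (2,6):dx=+2,dy=+2->C; (3,4):dx=-3,dy=+4->D; (3,5):dx=+1,dy=-2->D; (3,6):dx=-6,dy=+7->D
  (4,5):dx=+4,dy=-6->D; (4,6):dx=-3,dy=+3->D; (5,6):dx=-7,dy=+9->D
Step 2: C = 2, D = 13, total pairs = 15.
Step 3: tau = (C - D)/(n(n-1)/2) = (2 - 13)/15 = -0.733333.
Step 4: Exact two-sided p-value (enumerate n! = 720 permutations of y under H0): p = 0.055556.
Step 5: alpha = 0.05. fail to reject H0.

tau_b = -0.7333 (C=2, D=13), p = 0.055556, fail to reject H0.


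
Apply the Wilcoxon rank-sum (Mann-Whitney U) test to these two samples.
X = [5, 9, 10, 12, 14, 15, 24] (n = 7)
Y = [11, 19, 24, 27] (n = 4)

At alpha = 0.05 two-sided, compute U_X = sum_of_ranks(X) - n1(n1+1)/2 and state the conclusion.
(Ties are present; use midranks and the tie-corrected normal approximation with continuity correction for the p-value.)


Step 1: Combine and sort all 11 observations; assign midranks.
sorted (value, group): (5,X), (9,X), (10,X), (11,Y), (12,X), (14,X), (15,X), (19,Y), (24,X), (24,Y), (27,Y)
ranks: 5->1, 9->2, 10->3, 11->4, 12->5, 14->6, 15->7, 19->8, 24->9.5, 24->9.5, 27->11
Step 2: Rank sum for X: R1 = 1 + 2 + 3 + 5 + 6 + 7 + 9.5 = 33.5.
Step 3: U_X = R1 - n1(n1+1)/2 = 33.5 - 7*8/2 = 33.5 - 28 = 5.5.
       U_Y = n1*n2 - U_X = 28 - 5.5 = 22.5.
Step 4: Ties are present, so use the tie-corrected normal approximation (with continuity correction) for the p-value.
Step 5: p-value = 0.129695; compare to alpha = 0.05. fail to reject H0.

U_X = 5.5, p = 0.129695, fail to reject H0 at alpha = 0.05.


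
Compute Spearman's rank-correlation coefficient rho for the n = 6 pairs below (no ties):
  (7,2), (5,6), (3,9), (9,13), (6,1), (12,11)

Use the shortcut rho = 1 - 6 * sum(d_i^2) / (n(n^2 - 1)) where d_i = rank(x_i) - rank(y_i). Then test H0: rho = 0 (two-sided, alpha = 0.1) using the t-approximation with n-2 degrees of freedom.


Step 1: Rank x and y separately (midranks; no ties here).
rank(x): 7->4, 5->2, 3->1, 9->5, 6->3, 12->6
rank(y): 2->2, 6->3, 9->4, 13->6, 1->1, 11->5
Step 2: d_i = R_x(i) - R_y(i); compute d_i^2.
  (4-2)^2=4, (2-3)^2=1, (1-4)^2=9, (5-6)^2=1, (3-1)^2=4, (6-5)^2=1
sum(d^2) = 20.
Step 3: rho = 1 - 6*20 / (6*(6^2 - 1)) = 1 - 120/210 = 0.428571.
Step 4: Under H0, t = rho * sqrt((n-2)/(1-rho^2)) = 0.9487 ~ t(4).
Step 5: Two-sided p-value from the t-distribution with 4 df = 0.396501.
Step 6: alpha = 0.1. fail to reject H0.

rho = 0.4286, p = 0.396501, fail to reject H0 at alpha = 0.1.


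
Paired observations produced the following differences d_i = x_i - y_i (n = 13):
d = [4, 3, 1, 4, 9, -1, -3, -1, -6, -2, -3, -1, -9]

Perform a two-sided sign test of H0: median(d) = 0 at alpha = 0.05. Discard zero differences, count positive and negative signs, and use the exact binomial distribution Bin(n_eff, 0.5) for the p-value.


Step 1: Discard zero differences. Original n = 13; n_eff = number of nonzero differences = 13.
Nonzero differences (with sign): +4, +3, +1, +4, +9, -1, -3, -1, -6, -2, -3, -1, -9
Step 2: Count signs: positive = 5, negative = 8.
Step 3: Under H0: P(positive) = 0.5, so the number of positives S ~ Bin(13, 0.5).
Step 4: Two-sided exact p-value = sum of Bin(13,0.5) probabilities at or below the observed probability = 0.581055.
Step 5: alpha = 0.05. fail to reject H0.

n_eff = 13, pos = 5, neg = 8, p = 0.581055, fail to reject H0.


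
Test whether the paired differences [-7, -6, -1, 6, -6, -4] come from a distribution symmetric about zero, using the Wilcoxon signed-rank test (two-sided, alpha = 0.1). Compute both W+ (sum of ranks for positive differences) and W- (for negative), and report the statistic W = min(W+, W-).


Step 1: Drop any zero differences (none here) and take |d_i|.
|d| = [7, 6, 1, 6, 6, 4]
Step 2: Midrank |d_i| (ties get averaged ranks).
ranks: |7|->6, |6|->4, |1|->1, |6|->4, |6|->4, |4|->2
Step 3: Attach original signs; sum ranks with positive sign and with negative sign.
W+ = 4 = 4
W- = 6 + 4 + 1 + 4 + 2 = 17
(Check: W+ + W- = 21 should equal n(n+1)/2 = 21.)
Step 4: Test statistic W = min(W+, W-) = 4.
Step 5: Ties in |d|, so use the tie-corrected normal approximation.
        E[W] = n(n+1)/4 = 6*7/4 = 10.5.
        Tie groups: |d|=6 (t=3); sum(t^3 - t) = 24.
        Var[W] = n(n+1)(2n+1)/24 - sum(t^3-t)/48 = 546/24 - 24/48 = 22.25.
        z = (W - E[W]) / sqrt(Var[W]) = (4 - 10.5) / 4.7170 = -1.3780.
        Two-sided p = 2*Phi(z) = 0.168204.
Step 6: alpha = 0.1. fail to reject H0.

W+ = 4, W- = 17, W = min = 4, p = 0.168204, fail to reject H0.


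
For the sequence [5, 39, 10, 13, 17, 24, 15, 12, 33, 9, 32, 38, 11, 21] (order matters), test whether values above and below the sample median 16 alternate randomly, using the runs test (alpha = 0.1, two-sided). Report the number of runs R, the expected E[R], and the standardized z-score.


Step 1: Compute median = 16; label A = above, B = below.
Labels in order: BABBAABBABAABA  (n_A = 7, n_B = 7)
Step 2: Count runs R = 10.
Step 3: Under H0 (random ordering), E[R] = 2*n_A*n_B/(n_A+n_B) + 1 = 2*7*7/14 + 1 = 8.0000.
        Var[R] = 2*n_A*n_B*(2*n_A*n_B - n_A - n_B) / ((n_A+n_B)^2 * (n_A+n_B-1)) = 8232/2548 = 3.2308.
        SD[R] = 1.7974.
Step 4: Continuity-corrected z = (R - 0.5 - E[R]) / SD[R] = (10 - 0.5 - 8.0000) / 1.7974 = 0.8345.
Step 5: Two-sided p-value via normal approximation = 2*(1 - Phi(|z|)) = 0.403986.
Step 6: alpha = 0.1. fail to reject H0.

R = 10, z = 0.8345, p = 0.403986, fail to reject H0.


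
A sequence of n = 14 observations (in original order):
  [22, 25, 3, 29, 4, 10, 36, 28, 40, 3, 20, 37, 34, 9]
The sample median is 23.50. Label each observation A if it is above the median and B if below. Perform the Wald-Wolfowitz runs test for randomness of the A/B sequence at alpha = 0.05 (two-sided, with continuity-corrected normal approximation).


Step 1: Compute median = 23.50; label A = above, B = below.
Labels in order: BABABBAAABBAAB  (n_A = 7, n_B = 7)
Step 2: Count runs R = 9.
Step 3: Under H0 (random ordering), E[R] = 2*n_A*n_B/(n_A+n_B) + 1 = 2*7*7/14 + 1 = 8.0000.
        Var[R] = 2*n_A*n_B*(2*n_A*n_B - n_A - n_B) / ((n_A+n_B)^2 * (n_A+n_B-1)) = 8232/2548 = 3.2308.
        SD[R] = 1.7974.
Step 4: Continuity-corrected z = (R - 0.5 - E[R]) / SD[R] = (9 - 0.5 - 8.0000) / 1.7974 = 0.2782.
Step 5: Two-sided p-value via normal approximation = 2*(1 - Phi(|z|)) = 0.780879.
Step 6: alpha = 0.05. fail to reject H0.

R = 9, z = 0.2782, p = 0.780879, fail to reject H0.


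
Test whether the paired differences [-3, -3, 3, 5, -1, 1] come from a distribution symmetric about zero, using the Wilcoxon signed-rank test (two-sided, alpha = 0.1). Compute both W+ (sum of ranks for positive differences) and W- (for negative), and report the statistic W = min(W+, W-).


Step 1: Drop any zero differences (none here) and take |d_i|.
|d| = [3, 3, 3, 5, 1, 1]
Step 2: Midrank |d_i| (ties get averaged ranks).
ranks: |3|->4, |3|->4, |3|->4, |5|->6, |1|->1.5, |1|->1.5
Step 3: Attach original signs; sum ranks with positive sign and with negative sign.
W+ = 4 + 6 + 1.5 = 11.5
W- = 4 + 4 + 1.5 = 9.5
(Check: W+ + W- = 21 should equal n(n+1)/2 = 21.)
Step 4: Test statistic W = min(W+, W-) = 9.5.
Step 5: Ties in |d|, so use the tie-corrected normal approximation.
        E[W] = n(n+1)/4 = 6*7/4 = 10.5.
        Tie groups: |d|=1 (t=2), |d|=3 (t=3); sum(t^3 - t) = 30.
        Var[W] = n(n+1)(2n+1)/24 - sum(t^3-t)/48 = 546/24 - 30/48 = 22.125.
        z = (W - E[W]) / sqrt(Var[W]) = (9.5 - 10.5) / 4.7037 = -0.2126.
        Two-sided p = 2*Phi(z) = 0.831641.
Step 6: alpha = 0.1. fail to reject H0.

W+ = 11.5, W- = 9.5, W = min = 9.5, p = 0.831641, fail to reject H0.


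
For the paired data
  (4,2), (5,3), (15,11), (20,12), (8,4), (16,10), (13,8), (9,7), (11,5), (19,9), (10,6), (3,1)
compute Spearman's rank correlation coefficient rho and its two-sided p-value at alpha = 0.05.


Step 1: Rank x and y separately (midranks; no ties here).
rank(x): 4->2, 5->3, 15->9, 20->12, 8->4, 16->10, 13->8, 9->5, 11->7, 19->11, 10->6, 3->1
rank(y): 2->2, 3->3, 11->11, 12->12, 4->4, 10->10, 8->8, 7->7, 5->5, 9->9, 6->6, 1->1
Step 2: d_i = R_x(i) - R_y(i); compute d_i^2.
  (2-2)^2=0, (3-3)^2=0, (9-11)^2=4, (12-12)^2=0, (4-4)^2=0, (10-10)^2=0, (8-8)^2=0, (5-7)^2=4, (7-5)^2=4, (11-9)^2=4, (6-6)^2=0, (1-1)^2=0
sum(d^2) = 16.
Step 3: rho = 1 - 6*16 / (12*(12^2 - 1)) = 1 - 96/1716 = 0.944056.
Step 4: Under H0, t = rho * sqrt((n-2)/(1-rho^2)) = 9.0525 ~ t(10).
Step 5: Two-sided p-value from the t-distribution with 10 df = 0.000004.
Step 6: alpha = 0.05. reject H0.

rho = 0.9441, p = 0.000004, reject H0 at alpha = 0.05.


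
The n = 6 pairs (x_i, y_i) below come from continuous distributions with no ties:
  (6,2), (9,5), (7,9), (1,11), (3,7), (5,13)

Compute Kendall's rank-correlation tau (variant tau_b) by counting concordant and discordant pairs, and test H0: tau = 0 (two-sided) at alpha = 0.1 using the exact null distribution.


Step 1: Enumerate the 15 unordered pairs (i,j) with i<j and classify each by sign(x_j-x_i) * sign(y_j-y_i).
  (1,2):dx=+3,dy=+3->C; (1,3):dx=+1,dy=+7->C; (1,4):dx=-5,dy=+9->D; (1,5):dx=-3,dy=+5->D
  (1,6):dx=-1,dy=+11->D; (2,3):dx=-2,dy=+4->D; (2,4):dx=-8,dy=+6->D; (2,5):dx=-6,dy=+2->D
  (2,6):dx=-4,dy=+8->D; (3,4):dx=-6,dy=+2->D; (3,5):dx=-4,dy=-2->C; (3,6):dx=-2,dy=+4->D
  (4,5):dx=+2,dy=-4->D; (4,6):dx=+4,dy=+2->C; (5,6):dx=+2,dy=+6->C
Step 2: C = 5, D = 10, total pairs = 15.
Step 3: tau = (C - D)/(n(n-1)/2) = (5 - 10)/15 = -0.333333.
Step 4: Exact two-sided p-value (enumerate n! = 720 permutations of y under H0): p = 0.469444.
Step 5: alpha = 0.1. fail to reject H0.

tau_b = -0.3333 (C=5, D=10), p = 0.469444, fail to reject H0.


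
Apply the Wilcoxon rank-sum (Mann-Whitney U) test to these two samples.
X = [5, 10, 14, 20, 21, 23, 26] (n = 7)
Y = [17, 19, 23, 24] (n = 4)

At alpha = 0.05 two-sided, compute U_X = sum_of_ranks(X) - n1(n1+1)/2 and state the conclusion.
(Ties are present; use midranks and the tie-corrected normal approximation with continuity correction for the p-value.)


Step 1: Combine and sort all 11 observations; assign midranks.
sorted (value, group): (5,X), (10,X), (14,X), (17,Y), (19,Y), (20,X), (21,X), (23,X), (23,Y), (24,Y), (26,X)
ranks: 5->1, 10->2, 14->3, 17->4, 19->5, 20->6, 21->7, 23->8.5, 23->8.5, 24->10, 26->11
Step 2: Rank sum for X: R1 = 1 + 2 + 3 + 6 + 7 + 8.5 + 11 = 38.5.
Step 3: U_X = R1 - n1(n1+1)/2 = 38.5 - 7*8/2 = 38.5 - 28 = 10.5.
       U_Y = n1*n2 - U_X = 28 - 10.5 = 17.5.
Step 4: Ties are present, so use the tie-corrected normal approximation (with continuity correction) for the p-value.
Step 5: p-value = 0.569872; compare to alpha = 0.05. fail to reject H0.

U_X = 10.5, p = 0.569872, fail to reject H0 at alpha = 0.05.


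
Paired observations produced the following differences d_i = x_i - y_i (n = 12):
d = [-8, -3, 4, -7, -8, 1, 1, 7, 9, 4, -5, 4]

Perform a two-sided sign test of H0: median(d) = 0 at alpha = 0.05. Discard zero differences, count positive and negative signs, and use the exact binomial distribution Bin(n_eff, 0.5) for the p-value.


Step 1: Discard zero differences. Original n = 12; n_eff = number of nonzero differences = 12.
Nonzero differences (with sign): -8, -3, +4, -7, -8, +1, +1, +7, +9, +4, -5, +4
Step 2: Count signs: positive = 7, negative = 5.
Step 3: Under H0: P(positive) = 0.5, so the number of positives S ~ Bin(12, 0.5).
Step 4: Two-sided exact p-value = sum of Bin(12,0.5) probabilities at or below the observed probability = 0.774414.
Step 5: alpha = 0.05. fail to reject H0.

n_eff = 12, pos = 7, neg = 5, p = 0.774414, fail to reject H0.
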